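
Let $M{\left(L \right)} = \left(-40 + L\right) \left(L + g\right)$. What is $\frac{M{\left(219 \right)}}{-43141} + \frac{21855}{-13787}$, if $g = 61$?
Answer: $- \frac{233407285}{84969281} \approx -2.747$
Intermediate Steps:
$M{\left(L \right)} = \left(-40 + L\right) \left(61 + L\right)$ ($M{\left(L \right)} = \left(-40 + L\right) \left(L + 61\right) = \left(-40 + L\right) \left(61 + L\right)$)
$\frac{M{\left(219 \right)}}{-43141} + \frac{21855}{-13787} = \frac{-2440 + 219^{2} + 21 \cdot 219}{-43141} + \frac{21855}{-13787} = \left(-2440 + 47961 + 4599\right) \left(- \frac{1}{43141}\right) + 21855 \left(- \frac{1}{13787}\right) = 50120 \left(- \frac{1}{43141}\right) - \frac{21855}{13787} = - \frac{7160}{6163} - \frac{21855}{13787} = - \frac{233407285}{84969281}$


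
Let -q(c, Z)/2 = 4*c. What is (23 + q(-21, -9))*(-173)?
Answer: -33043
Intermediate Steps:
q(c, Z) = -8*c
(23 + q(-21, -9))*(-173) = (23 - 8*(-21))*(-173) = (23 + 168)*(-173) = 191*(-173) = -33043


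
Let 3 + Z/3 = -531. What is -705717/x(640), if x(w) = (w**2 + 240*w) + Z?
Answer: -705717/561598 ≈ -1.2566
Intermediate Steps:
Z = -1602 (Z = -9 + 3*(-531) = -9 - 1593 = -1602)
x(w) = -1602 + w**2 + 240*w (x(w) = (w**2 + 240*w) - 1602 = -1602 + w**2 + 240*w)
-705717/x(640) = -705717/(-1602 + 640**2 + 240*640) = -705717/(-1602 + 409600 + 153600) = -705717/561598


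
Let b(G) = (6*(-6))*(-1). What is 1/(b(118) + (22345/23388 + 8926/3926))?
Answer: 45910644/1801027063 ≈ 0.025491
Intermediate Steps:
b(G) = 36 (b(G) = -36*(-1) = 36)
1/(b(118) + (22345/23388 + 8926/3926)) = 1/(36 + (22345/23388 + 8926/3926)) = 1/(36 + (22345*(1/23388) + 8926*(1/3926))) = 1/(36 + (22345/23388 + 4463/1963)) = 1/(36 + 148243879/45910644) = 1/(1801027063/45910644) = 45910644/1801027063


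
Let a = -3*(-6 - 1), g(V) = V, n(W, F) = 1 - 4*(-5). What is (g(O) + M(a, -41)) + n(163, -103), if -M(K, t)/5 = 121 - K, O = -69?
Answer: -548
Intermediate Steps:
n(W, F) = 21 (n(W, F) = 1 + 20 = 21)
a = 21 (a = -3*(-7) = 21)
M(K, t) = -605 + 5*K (M(K, t) = -5*(121 - K) = -605 + 5*K)
(g(O) + M(a, -41)) + n(163, -103) = (-69 + (-605 + 5*21)) + 21 = (-69 + (-605 + 105)) + 21 = (-69 - 500) + 21 = -569 + 21 = -548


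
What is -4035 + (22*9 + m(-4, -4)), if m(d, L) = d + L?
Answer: -3845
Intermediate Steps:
m(d, L) = L + d
-4035 + (22*9 + m(-4, -4)) = -4035 + (22*9 + (-4 - 4)) = -4035 + (198 - 8) = -4035 + 190 = -3845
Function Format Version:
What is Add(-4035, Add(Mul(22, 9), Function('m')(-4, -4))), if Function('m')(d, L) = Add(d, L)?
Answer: -3845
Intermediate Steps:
Function('m')(d, L) = Add(L, d)
Add(-4035, Add(Mul(22, 9), Function('m')(-4, -4))) = Add(-4035, Add(Mul(22, 9), Add(-4, -4))) = Add(-4035, Add(198, -8)) = Add(-4035, 190) = -3845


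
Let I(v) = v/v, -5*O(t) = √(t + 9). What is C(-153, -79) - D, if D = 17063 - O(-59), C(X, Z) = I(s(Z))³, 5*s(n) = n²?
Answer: -17062 - I*√2 ≈ -17062.0 - 1.4142*I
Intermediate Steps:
O(t) = -√(9 + t)/5 (O(t) = -√(t + 9)/5 = -√(9 + t)/5)
s(n) = n²/5
I(v) = 1
C(X, Z) = 1 (C(X, Z) = 1³ = 1)
D = 17063 + I*√2 (D = 17063 - (-1)*√(9 - 59)/5 = 17063 - (-1)*√(-50)/5 = 17063 - (-1)*5*I*√2/5 = 17063 - (-1)*I*√2 = 17063 + I*√2 ≈ 17063.0 + 1.4142*I)
C(-153, -79) - D = 1 - (17063 + I*√2) = 1 + (-17063 - I*√2) = -17062 - I*√2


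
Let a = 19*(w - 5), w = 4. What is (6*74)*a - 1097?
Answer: -9533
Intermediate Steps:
a = -19 (a = 19*(4 - 5) = 19*(-1) = -19)
(6*74)*a - 1097 = (6*74)*(-19) - 1097 = 444*(-19) - 1097 = -8436 - 1097 = -9533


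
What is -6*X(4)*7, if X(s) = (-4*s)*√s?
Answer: 1344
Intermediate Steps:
X(s) = -4*s^(3/2)
-6*X(4)*7 = -(-24)*4^(3/2)*7 = -(-24)*8*7 = -6*(-32)*7 = 192*7 = 1344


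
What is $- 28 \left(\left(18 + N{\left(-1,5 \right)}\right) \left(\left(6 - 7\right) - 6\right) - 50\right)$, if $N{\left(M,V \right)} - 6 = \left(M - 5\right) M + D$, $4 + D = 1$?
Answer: $6692$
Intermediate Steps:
$D = -3$ ($D = -4 + 1 = -3$)
$N{\left(M,V \right)} = 3 + M \left(-5 + M\right)$ ($N{\left(M,V \right)} = 6 + \left(\left(M - 5\right) M - 3\right) = 6 + \left(\left(-5 + M\right) M - 3\right) = 6 + \left(M \left(-5 + M\right) - 3\right) = 6 + \left(-3 + M \left(-5 + M\right)\right) = 3 + M \left(-5 + M\right)$)
$- 28 \left(\left(18 + N{\left(-1,5 \right)}\right) \left(\left(6 - 7\right) - 6\right) - 50\right) = - 28 \left(\left(18 + \left(3 + \left(-1\right)^{2} - -5\right)\right) \left(\left(6 - 7\right) - 6\right) - 50\right) = - 28 \left(\left(18 + \left(3 + 1 + 5\right)\right) \left(-1 - 6\right) - 50\right) = - 28 \left(\left(18 + 9\right) \left(-7\right) - 50\right) = - 28 \left(27 \left(-7\right) - 50\right) = - 28 \left(-189 - 50\right) = \left(-28\right) \left(-239\right) = 6692$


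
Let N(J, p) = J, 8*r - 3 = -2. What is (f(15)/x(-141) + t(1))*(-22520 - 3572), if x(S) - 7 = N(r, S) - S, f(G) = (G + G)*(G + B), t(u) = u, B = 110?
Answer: -54245268/79 ≈ -6.8665e+5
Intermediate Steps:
r = 1/8 (r = 3/8 + (1/8)*(-2) = 3/8 - 1/4 = 1/8 ≈ 0.12500)
f(G) = 2*G*(110 + G) (f(G) = (G + G)*(G + 110) = (2*G)*(110 + G) = 2*G*(110 + G))
x(S) = 57/8 - S (x(S) = 7 + (1/8 - S) = 57/8 - S)
(f(15)/x(-141) + t(1))*(-22520 - 3572) = ((2*15*(110 + 15))/(57/8 - 1*(-141)) + 1)*(-22520 - 3572) = ((2*15*125)/(57/8 + 141) + 1)*(-26092) = (3750/(1185/8) + 1)*(-26092) = (3750*(8/1185) + 1)*(-26092) = (2000/79 + 1)*(-26092) = (2079/79)*(-26092) = -54245268/79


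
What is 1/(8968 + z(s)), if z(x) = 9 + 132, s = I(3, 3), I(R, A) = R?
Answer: 1/9109 ≈ 0.00010978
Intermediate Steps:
s = 3
z(x) = 141
1/(8968 + z(s)) = 1/(8968 + 141) = 1/9109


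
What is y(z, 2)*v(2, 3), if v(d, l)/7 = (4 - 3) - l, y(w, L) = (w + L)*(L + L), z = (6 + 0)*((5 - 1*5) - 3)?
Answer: 896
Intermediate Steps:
z = -18 (z = 6*((5 - 5) - 3) = 6*(0 - 3) = 6*(-3) = -18)
y(w, L) = 2*L*(L + w) (y(w, L) = (L + w)*(2*L) = 2*L*(L + w))
v(d, l) = 7 - 7*l (v(d, l) = 7*((4 - 3) - l) = 7*(1 - l) = 7 - 7*l)
y(z, 2)*v(2, 3) = (2*2*(2 - 18))*(7 - 7*3) = (2*2*(-16))*(7 - 21) = -64*(-14) = 896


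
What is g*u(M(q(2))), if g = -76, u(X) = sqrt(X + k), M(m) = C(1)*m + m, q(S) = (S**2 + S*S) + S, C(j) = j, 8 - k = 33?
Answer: -76*I*sqrt(5) ≈ -169.94*I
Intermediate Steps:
k = -25 (k = 8 - 1*33 = 8 - 33 = -25)
q(S) = S + 2*S**2 (q(S) = (S**2 + S**2) + S = 2*S**2 + S = S + 2*S**2)
M(m) = 2*m (M(m) = 1*m + m = m + m = 2*m)
u(X) = sqrt(-25 + X) (u(X) = sqrt(X - 25) = sqrt(-25 + X))
g*u(M(q(2))) = -76*sqrt(-25 + 2*(2*(1 + 2*2))) = -76*sqrt(-25 + 2*(2*(1 + 4))) = -76*sqrt(-25 + 2*(2*5)) = -76*sqrt(-25 + 2*10) = -76*sqrt(-25 + 20) = -76*I*sqrt(5)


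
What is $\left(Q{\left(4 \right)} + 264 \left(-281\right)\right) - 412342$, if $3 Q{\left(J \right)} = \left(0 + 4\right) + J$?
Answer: $- \frac{1459570}{3} \approx -4.8652 \cdot 10^{5}$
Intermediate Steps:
$Q{\left(J \right)} = \frac{4}{3} + \frac{J}{3}$ ($Q{\left(J \right)} = \frac{\left(0 + 4\right) + J}{3} = \frac{4 + J}{3} = \frac{4}{3} + \frac{J}{3}$)
$\left(Q{\left(4 \right)} + 264 \left(-281\right)\right) - 412342 = \left(\left(\frac{4}{3} + \frac{1}{3} \cdot 4\right) + 264 \left(-281\right)\right) - 412342 = \left(\left(\frac{4}{3} + \frac{4}{3}\right) - 74184\right) - 412342 = \left(\frac{8}{3} - 74184\right) - 412342 = - \frac{222544}{3} - 412342 = - \frac{1459570}{3}$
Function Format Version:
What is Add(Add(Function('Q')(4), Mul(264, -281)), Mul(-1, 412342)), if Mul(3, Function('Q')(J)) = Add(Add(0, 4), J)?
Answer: Rational(-1459570, 3) ≈ -4.8652e+5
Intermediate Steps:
Function('Q')(J) = Add(Rational(4, 3), Mul(Rational(1, 3), J)) (Function('Q')(J) = Mul(Rational(1, 3), Add(Add(0, 4), J)) = Mul(Rational(1, 3), Add(4, J)) = Add(Rational(4, 3), Mul(Rational(1, 3), J)))
Add(Add(Function('Q')(4), Mul(264, -281)), Mul(-1, 412342)) = Add(Add(Add(Rational(4, 3), Mul(Rational(1, 3), 4)), Mul(264, -281)), Mul(-1, 412342)) = Add(Add(Add(Rational(4, 3), Rational(4, 3)), -74184), -412342) = Add(Add(Rational(8, 3), -74184), -412342) = Add(Rational(-222544, 3), -412342) = Rational(-1459570, 3)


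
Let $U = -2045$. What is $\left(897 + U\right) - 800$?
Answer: $-1948$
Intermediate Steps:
$\left(897 + U\right) - 800 = \left(897 - 2045\right) - 800 = -1148 - 800 = -1948$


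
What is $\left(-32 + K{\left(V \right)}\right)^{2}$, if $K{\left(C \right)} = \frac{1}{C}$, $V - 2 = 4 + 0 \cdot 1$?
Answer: $\frac{36481}{36} \approx 1013.4$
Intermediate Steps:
$V = 6$ ($V = 2 + \left(4 + 0 \cdot 1\right) = 2 + \left(4 + 0\right) = 2 + 4 = 6$)
$\left(-32 + K{\left(V \right)}\right)^{2} = \left(-32 + \frac{1}{6}\right)^{2} = \left(- \frac{191}{6}\right)^{2} = \frac{36481}{36}$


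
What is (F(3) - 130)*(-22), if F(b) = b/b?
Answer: 2838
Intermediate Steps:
F(b) = 1
(F(3) - 130)*(-22) = (1 - 130)*(-22) = -129*(-22) = 2838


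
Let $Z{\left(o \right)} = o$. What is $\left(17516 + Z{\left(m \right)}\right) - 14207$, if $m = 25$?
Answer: $3334$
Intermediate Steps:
$\left(17516 + Z{\left(m \right)}\right) - 14207 = \left(17516 + 25\right) - 14207 = 17541 - 14207 = 3334$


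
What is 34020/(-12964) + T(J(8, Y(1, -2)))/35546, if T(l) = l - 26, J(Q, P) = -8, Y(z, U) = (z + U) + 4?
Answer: -21602066/8228899 ≈ -2.6251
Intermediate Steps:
Y(z, U) = 4 + U + z (Y(z, U) = (U + z) + 4 = 4 + U + z)
T(l) = -26 + l
34020/(-12964) + T(J(8, Y(1, -2)))/35546 = 34020/(-12964) + (-26 - 8)/35546 = 34020*(-1/12964) - 34*1/35546 = -1215/463 - 17/17773 = -21602066/8228899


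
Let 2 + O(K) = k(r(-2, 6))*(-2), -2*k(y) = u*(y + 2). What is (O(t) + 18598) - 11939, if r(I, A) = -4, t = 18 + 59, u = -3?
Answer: 6663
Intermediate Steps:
t = 77
k(y) = 3 + 3*y/2 (k(y) = -(-3)*(y + 2)/2 = -(-3)*(2 + y)/2 = -(-6 - 3*y)/2 = 3 + 3*y/2)
O(K) = 4 (O(K) = -2 + (3 + (3/2)*(-4))*(-2) = -2 + (3 - 6)*(-2) = -2 - 3*(-2) = -2 + 6 = 4)
(O(t) + 18598) - 11939 = (4 + 18598) - 11939 = 18602 - 11939 = 6663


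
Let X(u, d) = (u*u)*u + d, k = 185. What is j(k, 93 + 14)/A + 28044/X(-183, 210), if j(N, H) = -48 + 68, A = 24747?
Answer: -35744/9486237 ≈ -0.0037680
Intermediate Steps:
j(N, H) = 20
X(u, d) = d + u³ (X(u, d) = u²*u + d = u³ + d = d + u³)
j(k, 93 + 14)/A + 28044/X(-183, 210) = 20/24747 + 28044/(210 + (-183)³) = 20*(1/24747) + 28044/(210 - 6128487) = 20/24747 + 28044/(-6128277) = 20/24747 + 28044*(-1/6128277) = 20/24747 - 9348/2042759 = -35744/9486237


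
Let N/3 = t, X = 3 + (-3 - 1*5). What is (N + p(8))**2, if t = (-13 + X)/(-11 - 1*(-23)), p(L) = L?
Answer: 49/4 ≈ 12.250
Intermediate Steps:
X = -5 (X = 3 + (-3 - 5) = 3 - 8 = -5)
t = -3/2 (t = (-13 - 5)/(-11 - 1*(-23)) = -18/(-11 + 23) = -18/12 = -18*1/12 = -3/2 ≈ -1.5000)
N = -9/2 (N = 3*(-3/2) = -9/2 ≈ -4.5000)
(N + p(8))**2 = (-9/2 + 8)**2 = (7/2)**2 = 49/4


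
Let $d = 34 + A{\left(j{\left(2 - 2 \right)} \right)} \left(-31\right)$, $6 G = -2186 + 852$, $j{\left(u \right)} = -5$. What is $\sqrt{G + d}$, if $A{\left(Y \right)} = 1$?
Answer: $\frac{i \sqrt{1974}}{3} \approx 14.81 i$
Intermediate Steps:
$G = - \frac{667}{3}$ ($G = \frac{-2186 + 852}{6} = \frac{1}{6} \left(-1334\right) = - \frac{667}{3} \approx -222.33$)
$d = 3$ ($d = 34 + 1 \left(-31\right) = 34 - 31 = 3$)
$\sqrt{G + d} = \sqrt{- \frac{667}{3} + 3} = \sqrt{- \frac{658}{3}} = \frac{i \sqrt{1974}}{3}$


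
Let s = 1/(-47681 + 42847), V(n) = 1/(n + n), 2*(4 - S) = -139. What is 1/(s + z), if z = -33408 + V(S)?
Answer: -710598/23739653297 ≈ -2.9933e-5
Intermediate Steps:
S = 147/2 (S = 4 - ½*(-139) = 4 + 139/2 = 147/2 ≈ 73.500)
V(n) = 1/(2*n)
s = -1/4834 (s = 1/(-4834) = -1/4834 ≈ -0.00020687)
z = -4910975/147 (z = -33408 + 1/(2*(147/2)) = -33408 + (½)*(2/147) = -33408 + 1/147 = -4910975/147 ≈ -33408.)
1/(s + z) = 1/(-1/4834 - 4910975/147) = 1/(-23739653297/710598) = -710598/23739653297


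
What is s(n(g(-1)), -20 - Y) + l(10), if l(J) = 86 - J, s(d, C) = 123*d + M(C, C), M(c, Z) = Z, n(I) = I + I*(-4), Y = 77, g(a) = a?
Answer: 348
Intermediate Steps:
n(I) = -3*I (n(I) = I - 4*I = -3*I)
s(d, C) = C + 123*d (s(d, C) = 123*d + C = C + 123*d)
s(n(g(-1)), -20 - Y) + l(10) = ((-20 - 1*77) + 123*(-3*(-1))) + (86 - 1*10) = ((-20 - 77) + 123*3) + (86 - 10) = (-97 + 369) + 76 = 272 + 76 = 348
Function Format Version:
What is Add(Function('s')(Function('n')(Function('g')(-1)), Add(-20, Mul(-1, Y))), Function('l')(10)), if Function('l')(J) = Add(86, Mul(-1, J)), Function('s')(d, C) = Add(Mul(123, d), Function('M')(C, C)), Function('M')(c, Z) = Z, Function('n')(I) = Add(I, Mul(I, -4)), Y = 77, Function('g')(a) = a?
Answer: 348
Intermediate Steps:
Function('n')(I) = Mul(-3, I) (Function('n')(I) = Add(I, Mul(-4, I)) = Mul(-3, I))
Function('s')(d, C) = Add(C, Mul(123, d)) (Function('s')(d, C) = Add(Mul(123, d), C) = Add(C, Mul(123, d)))
Add(Function('s')(Function('n')(Function('g')(-1)), Add(-20, Mul(-1, Y))), Function('l')(10)) = Add(Add(Add(-20, Mul(-1, 77)), Mul(123, Mul(-3, -1))), Add(86, Mul(-1, 10))) = Add(Add(Add(-20, -77), Mul(123, 3)), Add(86, -10)) = Add(Add(-97, 369), 76) = Add(272, 76) = 348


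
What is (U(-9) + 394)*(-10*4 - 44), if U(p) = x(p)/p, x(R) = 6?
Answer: -33040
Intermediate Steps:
U(p) = 6/p
(U(-9) + 394)*(-10*4 - 44) = (6/(-9) + 394)*(-10*4 - 44) = (6*(-1/9) + 394)*(-40 - 44) = (-2/3 + 394)*(-84) = (1180/3)*(-84) = -33040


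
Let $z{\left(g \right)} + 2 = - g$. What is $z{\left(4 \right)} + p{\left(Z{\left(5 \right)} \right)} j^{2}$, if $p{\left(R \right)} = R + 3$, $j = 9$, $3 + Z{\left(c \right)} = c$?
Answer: $399$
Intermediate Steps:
$Z{\left(c \right)} = -3 + c$
$p{\left(R \right)} = 3 + R$
$z{\left(g \right)} = -2 - g$
$z{\left(4 \right)} + p{\left(Z{\left(5 \right)} \right)} j^{2} = \left(-2 - 4\right) + \left(3 + \left(-3 + 5\right)\right) 9^{2} = \left(-2 - 4\right) + \left(3 + 2\right) 81 = -6 + 5 \cdot 81 = -6 + 405 = 399$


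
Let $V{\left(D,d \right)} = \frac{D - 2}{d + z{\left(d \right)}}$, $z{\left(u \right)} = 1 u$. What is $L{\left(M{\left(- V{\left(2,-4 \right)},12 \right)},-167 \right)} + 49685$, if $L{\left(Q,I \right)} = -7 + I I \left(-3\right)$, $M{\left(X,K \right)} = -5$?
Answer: $-33989$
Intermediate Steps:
$z{\left(u \right)} = u$
$V{\left(D,d \right)} = \frac{-2 + D}{2 d}$ ($V{\left(D,d \right)} = \frac{D - 2}{d + d} = \frac{-2 + D}{2 d}$)
$L{\left(Q,I \right)} = -7 - 3 I^{2}$ ($L{\left(Q,I \right)} = -7 + I^{2} \left(-3\right) = -7 - 3 I^{2}$)
$L{\left(M{\left(- V{\left(2,-4 \right)},12 \right)},-167 \right)} + 49685 = \left(-7 - 3 \left(-167\right)^{2}\right) + 49685 = \left(-7 - 83667\right) + 49685 = -83674 + 49685 = -33989$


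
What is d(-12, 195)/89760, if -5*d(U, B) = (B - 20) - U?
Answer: -1/2400 ≈ -0.00041667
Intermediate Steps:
d(U, B) = 4 - B/5 + U/5 (d(U, B) = -((B - 20) - U)/5 = -((-20 + B) - U)/5 = -(-20 + B - U)/5 = 4 - B/5 + U/5)
d(-12, 195)/89760 = (4 - ⅕*195 + (⅕)*(-12))/89760 = (4 - 39 - 12/5)*(1/89760) = -187/5*1/89760 = -1/2400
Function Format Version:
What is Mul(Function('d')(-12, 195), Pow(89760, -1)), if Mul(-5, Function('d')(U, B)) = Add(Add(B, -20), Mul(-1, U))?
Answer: Rational(-1, 2400) ≈ -0.00041667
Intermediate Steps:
Function('d')(U, B) = Add(4, Mul(Rational(-1, 5), B), Mul(Rational(1, 5), U)) (Function('d')(U, B) = Mul(Rational(-1, 5), Add(Add(B, -20), Mul(-1, U))) = Mul(Rational(-1, 5), Add(Add(-20, B), Mul(-1, U))) = Mul(Rational(-1, 5), Add(-20, B, Mul(-1, U))) = Add(4, Mul(Rational(-1, 5), B), Mul(Rational(1, 5), U)))
Mul(Function('d')(-12, 195), Pow(89760, -1)) = Mul(Add(4, Mul(Rational(-1, 5), 195), Mul(Rational(1, 5), -12)), Pow(89760, -1)) = Mul(Add(4, -39, Rational(-12, 5)), Rational(1, 89760)) = Mul(Rational(-187, 5), Rational(1, 89760)) = Rational(-1, 2400)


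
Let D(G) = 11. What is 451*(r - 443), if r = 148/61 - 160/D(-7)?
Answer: -12520785/61 ≈ -2.0526e+5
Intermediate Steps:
r = -8132/671 (r = 148/61 - 160/11 = -8132/671 ≈ -12.119)
451*(r - 443) = 451*(-8132/671 - 443) = 451*(-305385/671) = -12520785/61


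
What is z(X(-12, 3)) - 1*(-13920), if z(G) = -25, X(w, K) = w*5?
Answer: 13895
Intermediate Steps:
X(w, K) = 5*w
z(X(-12, 3)) - 1*(-13920) = -25 - 1*(-13920) = -25 + 13920 = 13895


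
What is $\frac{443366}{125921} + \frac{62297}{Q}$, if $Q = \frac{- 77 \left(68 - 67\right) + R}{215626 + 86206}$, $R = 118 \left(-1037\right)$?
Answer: $- \frac{2367666999020646}{15418145003} \approx -1.5356 \cdot 10^{5}$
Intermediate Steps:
$R = -122366$
$Q = - \frac{122443}{301832}$ ($Q = \frac{- 77 \left(68 - 67\right) - 122366}{215626 + 86206} = \frac{\left(-77\right) 1 - 122366}{301832} = \left(-77 - 122366\right) \frac{1}{301832} = \left(-122443\right) \frac{1}{301832} = - \frac{122443}{301832} \approx -0.40567$)
$\frac{443366}{125921} + \frac{62297}{Q} = \frac{443366}{125921} + \frac{62297}{- \frac{122443}{301832}} = 443366 \cdot \frac{1}{125921} + 62297 \left(- \frac{301832}{122443}\right) = \frac{443366}{125921} - \frac{18803228104}{122443} = - \frac{2367666999020646}{15418145003}$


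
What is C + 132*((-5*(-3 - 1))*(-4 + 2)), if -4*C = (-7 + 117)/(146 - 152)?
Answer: -63305/12 ≈ -5275.4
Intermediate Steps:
C = 55/12 (C = -(-7 + 117)/(4*(146 - 152)) = -55/(2*(-6)) = -55*(-1)/(2*6) = -¼*(-55/3) = 55/12 ≈ 4.5833)
C + 132*((-5*(-3 - 1))*(-4 + 2)) = 55/12 + 132*((-5*(-3 - 1))*(-4 + 2)) = 55/12 + 132*(-5*(-4)*(-2)) = 55/12 + 132*(20*(-2)) = 55/12 + 132*(-40) = 55/12 - 5280 = -63305/12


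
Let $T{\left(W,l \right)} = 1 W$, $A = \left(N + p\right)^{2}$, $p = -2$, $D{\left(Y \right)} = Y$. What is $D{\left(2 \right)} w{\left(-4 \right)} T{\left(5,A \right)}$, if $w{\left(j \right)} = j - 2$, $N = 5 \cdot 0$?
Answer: $-60$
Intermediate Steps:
$N = 0$
$A = 4$ ($A = \left(0 - 2\right)^{2} = \left(-2\right)^{2} = 4$)
$w{\left(j \right)} = -2 + j$ ($w{\left(j \right)} = j - 2 = -2 + j$)
$T{\left(W,l \right)} = W$
$D{\left(2 \right)} w{\left(-4 \right)} T{\left(5,A \right)} = 2 \left(-2 - 4\right) 5 = 2 \left(-6\right) 5 = \left(-12\right) 5 = -60$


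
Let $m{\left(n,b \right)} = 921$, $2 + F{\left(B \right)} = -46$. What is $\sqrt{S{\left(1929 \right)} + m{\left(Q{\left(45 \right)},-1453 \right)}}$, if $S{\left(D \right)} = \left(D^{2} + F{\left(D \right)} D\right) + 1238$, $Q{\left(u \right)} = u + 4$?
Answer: $4 \sqrt{226913} \approx 1905.4$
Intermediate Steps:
$Q{\left(u \right)} = 4 + u$
$F{\left(B \right)} = -48$ ($F{\left(B \right)} = -2 - 46 = -48$)
$S{\left(D \right)} = 1238 + D^{2} - 48 D$ ($S{\left(D \right)} = \left(D^{2} - 48 D\right) + 1238 = 1238 + D^{2} - 48 D$)
$\sqrt{S{\left(1929 \right)} + m{\left(Q{\left(45 \right)},-1453 \right)}} = \sqrt{\left(1238 + 1929^{2} - 92592\right) + 921} = \sqrt{\left(1238 + 3721041 - 92592\right) + 921} = \sqrt{3629687 + 921} = \sqrt{3630608} = 4 \sqrt{226913}$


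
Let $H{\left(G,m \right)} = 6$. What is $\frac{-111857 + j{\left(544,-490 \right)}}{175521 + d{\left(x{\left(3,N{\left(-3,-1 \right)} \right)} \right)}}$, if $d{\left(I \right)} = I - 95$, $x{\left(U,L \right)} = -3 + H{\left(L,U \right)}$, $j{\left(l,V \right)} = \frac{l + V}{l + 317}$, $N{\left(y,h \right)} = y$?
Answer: $- \frac{32102941}{50348123} \approx -0.63762$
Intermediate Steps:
$j{\left(l,V \right)} = \frac{V + l}{317 + l}$
$x{\left(U,L \right)} = 3$ ($x{\left(U,L \right)} = -3 + 6 = 3$)
$d{\left(I \right)} = -95 + I$ ($d{\left(I \right)} = I - 95 = -95 + I$)
$\frac{-111857 + j{\left(544,-490 \right)}}{175521 + d{\left(x{\left(3,N{\left(-3,-1 \right)} \right)} \right)}} = \frac{-111857 + \frac{-490 + 544}{317 + 544}}{175521 + \left(-95 + 3\right)} = \frac{-111857 + \frac{1}{861} \cdot 54}{175521 - 92} = \frac{-111857 + \frac{1}{861} \cdot 54}{175429} = \left(-111857 + \frac{18}{287}\right) \frac{1}{175429} = \left(- \frac{32102941}{287}\right) \frac{1}{175429} = - \frac{32102941}{50348123}$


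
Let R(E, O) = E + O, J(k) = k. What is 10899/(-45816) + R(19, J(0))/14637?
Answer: -52886053/223536264 ≈ -0.23659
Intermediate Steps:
10899/(-45816) + R(19, J(0))/14637 = 10899/(-45816) + (19 + 0)/14637 = 10899*(-1/45816) + 19*(1/14637) = -3633/15272 + 19/14637 = -52886053/223536264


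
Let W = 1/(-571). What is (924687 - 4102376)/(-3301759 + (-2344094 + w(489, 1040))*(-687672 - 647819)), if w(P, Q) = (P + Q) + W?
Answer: -1814460419/1786357040922067 ≈ -1.0157e-6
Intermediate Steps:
W = -1/571 ≈ -0.0017513
w(P, Q) = -1/571 + P + Q (w(P, Q) = (P + Q) - 1/571 = -1/571 + P + Q)
(924687 - 4102376)/(-3301759 + (-2344094 + w(489, 1040))*(-687672 - 647819)) = (924687 - 4102376)/(-3301759 + (-2344094 + (-1/571 + 489 + 1040))*(-687672 - 647819)) = -3177689/(-3301759 + (-2344094 + 873058/571)*(-1335491)) = -3177689/(-3301759 - 1337604616/571*(-1335491)) = -3177689/(-3301759 + 1786358926226456/571) = -3177689/1786357040922067/571 = -3177689*571/1786357040922067 = -1814460419/1786357040922067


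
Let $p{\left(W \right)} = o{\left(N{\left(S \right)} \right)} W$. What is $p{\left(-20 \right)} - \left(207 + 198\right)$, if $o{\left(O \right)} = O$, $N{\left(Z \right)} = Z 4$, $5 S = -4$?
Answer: $-341$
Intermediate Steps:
$S = - \frac{4}{5}$ ($S = \frac{1}{5} \left(-4\right) = - \frac{4}{5} \approx -0.8$)
$N{\left(Z \right)} = 4 Z$
$p{\left(W \right)} = - \frac{16 W}{5}$ ($p{\left(W \right)} = 4 \left(- \frac{4}{5}\right) W = - \frac{16 W}{5}$)
$p{\left(-20 \right)} - \left(207 + 198\right) = \left(- \frac{16}{5}\right) \left(-20\right) - \left(207 + 198\right) = 64 - 405 = -341$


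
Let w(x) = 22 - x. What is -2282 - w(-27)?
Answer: -2331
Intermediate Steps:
-2282 - w(-27) = -2282 - (22 - 1*(-27)) = -2282 - (22 + 27) = -2282 - 1*49 = -2282 - 49 = -2331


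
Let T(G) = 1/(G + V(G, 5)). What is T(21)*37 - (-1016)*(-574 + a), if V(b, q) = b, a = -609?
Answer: -50480939/42 ≈ -1.2019e+6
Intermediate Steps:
T(G) = 1/(2*G) (T(G) = 1/(G + G) = 1/(2*G))
T(21)*37 - (-1016)*(-574 + a) = ((½)/21)*37 - (-1016)*(-574 - 609) = ((½)*(1/21))*37 - (-1016)*(-1183) = (1/42)*37 - 1*1201928 = 37/42 - 1201928 = -50480939/42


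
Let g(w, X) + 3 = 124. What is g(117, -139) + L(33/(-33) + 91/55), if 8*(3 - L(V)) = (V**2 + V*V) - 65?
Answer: 3194833/24200 ≈ 132.02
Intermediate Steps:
g(w, X) = 121 (g(w, X) = -3 + 124 = 121)
L(V) = 89/8 - V**2/4 (L(V) = 3 - ((V**2 + V*V) - 65)/8 = 3 - ((V**2 + V**2) - 65)/8 = 3 - (2*V**2 - 65)/8 = 3 - (-65 + 2*V**2)/8 = 3 + (65/8 - V**2/4) = 89/8 - V**2/4)
g(117, -139) + L(33/(-33) + 91/55) = 121 + (89/8 - (33/(-33) + 91/55)**2/4) = 121 + (89/8 - (33*(-1/33) + 91*(1/55))**2/4) = 121 + (89/8 - (-1 + 91/55)**2/4) = 121 + (89/8 - (36/55)**2/4) = 121 + (89/8 - 1/4*1296/3025) = 121 + (89/8 - 324/3025) = 121 + 266633/24200 = 3194833/24200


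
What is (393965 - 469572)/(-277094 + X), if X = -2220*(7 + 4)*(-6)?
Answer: 75607/130574 ≈ 0.57904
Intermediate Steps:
X = 146520 (X = -24420*(-6) = -2220*(-66) = 146520)
(393965 - 469572)/(-277094 + X) = (393965 - 469572)/(-277094 + 146520) = -75607/(-130574) = -75607*(-1/130574) = 75607/130574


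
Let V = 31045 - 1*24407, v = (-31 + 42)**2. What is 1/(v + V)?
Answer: 1/6759 ≈ 0.00014795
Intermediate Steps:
v = 121 (v = 11**2 = 121)
V = 6638 (V = 31045 - 24407 = 6638)
1/(v + V) = 1/(121 + 6638) = 1/6759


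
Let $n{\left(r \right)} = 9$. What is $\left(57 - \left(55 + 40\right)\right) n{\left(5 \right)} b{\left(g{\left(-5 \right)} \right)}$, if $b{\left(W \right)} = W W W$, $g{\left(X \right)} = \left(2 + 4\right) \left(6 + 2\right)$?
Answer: $-37822464$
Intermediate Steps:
$g{\left(X \right)} = 48$ ($g{\left(X \right)} = 6 \cdot 8 = 48$)
$b{\left(W \right)} = W^{3}$ ($b{\left(W \right)} = W^{2} W = W^{3}$)
$\left(57 - \left(55 + 40\right)\right) n{\left(5 \right)} b{\left(g{\left(-5 \right)} \right)} = \left(57 - \left(55 + 40\right)\right) 9 \cdot 48^{3} = \left(57 - 95\right) 9 \cdot 110592 = \left(-38\right) 9 \cdot 110592 = \left(-342\right) 110592 = -37822464$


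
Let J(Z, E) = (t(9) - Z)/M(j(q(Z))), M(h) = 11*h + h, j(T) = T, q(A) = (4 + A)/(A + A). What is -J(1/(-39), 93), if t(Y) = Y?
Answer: 176/18135 ≈ 0.0097050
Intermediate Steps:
q(A) = (4 + A)/(2*A) (q(A) = (4 + A)/((2*A)) = (4 + A)*(1/(2*A)) = (4 + A)/(2*A))
M(h) = 12*h
J(Z, E) = Z*(9 - Z)/(6*(4 + Z)) (J(Z, E) = (9 - Z)/((12*((4 + Z)/(2*Z)))) = (9 - Z)/((6*(4 + Z)/Z)) = (9 - Z)*(Z/(6*(4 + Z))) = Z*(9 - Z)/(6*(4 + Z)))
-J(1/(-39), 93) = -(9 - 1/(-39))/(6*(-39)*(4 + 1/(-39))) = -(-1)*(9 - 1*(-1/39))/(6*39*(4 - 1/39)) = -(-1)*(9 + 1/39)/(6*39*155/39) = -(-1)*39*352/(6*39*155*39) = -1*(-176/18135) = 176/18135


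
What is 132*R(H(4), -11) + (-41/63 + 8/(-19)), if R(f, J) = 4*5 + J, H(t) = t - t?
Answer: 1420753/1197 ≈ 1186.9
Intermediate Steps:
H(t) = 0
R(f, J) = 20 + J
132*R(H(4), -11) + (-41/63 + 8/(-19)) = 132*(20 - 11) + (-41/63 + 8/(-19)) = 132*9 + (-41*1/63 + 8*(-1/19)) = 1188 + (-41/63 - 8/19) = 1188 - 1283/1197 = 1420753/1197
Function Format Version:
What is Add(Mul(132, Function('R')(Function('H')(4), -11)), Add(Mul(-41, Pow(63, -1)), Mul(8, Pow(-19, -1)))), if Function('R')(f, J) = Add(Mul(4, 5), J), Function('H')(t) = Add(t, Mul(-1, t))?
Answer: Rational(1420753, 1197) ≈ 1186.9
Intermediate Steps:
Function('H')(t) = 0
Function('R')(f, J) = Add(20, J)
Add(Mul(132, Function('R')(Function('H')(4), -11)), Add(Mul(-41, Pow(63, -1)), Mul(8, Pow(-19, -1)))) = Add(Mul(132, Add(20, -11)), Add(Mul(-41, Pow(63, -1)), Mul(8, Pow(-19, -1)))) = Add(Mul(132, 9), Add(Mul(-41, Rational(1, 63)), Mul(8, Rational(-1, 19)))) = Add(1188, Add(Rational(-41, 63), Rational(-8, 19))) = Add(1188, Rational(-1283, 1197)) = Rational(1420753, 1197)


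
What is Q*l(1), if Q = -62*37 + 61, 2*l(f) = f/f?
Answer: -2233/2 ≈ -1116.5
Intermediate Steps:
l(f) = 1/2 (l(f) = (f/f)/2 = (1/2)*1 = 1/2)
Q = -2233 (Q = -2294 + 61 = -2233)
Q*l(1) = -2233*1/2 = -2233/2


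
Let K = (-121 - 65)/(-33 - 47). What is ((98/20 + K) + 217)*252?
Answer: 565047/10 ≈ 56505.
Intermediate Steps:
K = 93/40 (K = -186/(-80) = -186*(-1/80) = 93/40 ≈ 2.3250)
((98/20 + K) + 217)*252 = ((98/20 + 93/40) + 217)*252 = ((98*(1/20) + 93/40) + 217)*252 = ((49/10 + 93/40) + 217)*252 = (289/40 + 217)*252 = (8969/40)*252 = 565047/10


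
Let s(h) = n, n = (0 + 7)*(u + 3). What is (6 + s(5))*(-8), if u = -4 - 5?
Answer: 288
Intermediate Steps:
u = -9
n = -42 (n = (0 + 7)*(-9 + 3) = 7*(-6) = -42)
s(h) = -42
(6 + s(5))*(-8) = (6 - 42)*(-8) = -36*(-8) = 288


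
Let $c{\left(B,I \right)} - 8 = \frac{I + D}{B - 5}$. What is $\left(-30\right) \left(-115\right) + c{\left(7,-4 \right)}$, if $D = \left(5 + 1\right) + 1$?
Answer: $\frac{6919}{2} \approx 3459.5$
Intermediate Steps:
$D = 7$ ($D = 6 + 1 = 7$)
$c{\left(B,I \right)} = 8 + \frac{7 + I}{-5 + B}$ ($c{\left(B,I \right)} = 8 + \frac{I + 7}{B - 5} = 8 + \frac{7 + I}{-5 + B}$)
$\left(-30\right) \left(-115\right) + c{\left(7,-4 \right)} = \left(-30\right) \left(-115\right) + \frac{-33 - 4 + 8 \cdot 7}{-5 + 7} = 3450 + \frac{-33 - 4 + 56}{2} = 3450 + \frac{1}{2} \cdot 19 = 3450 + \frac{19}{2} = \frac{6919}{2}$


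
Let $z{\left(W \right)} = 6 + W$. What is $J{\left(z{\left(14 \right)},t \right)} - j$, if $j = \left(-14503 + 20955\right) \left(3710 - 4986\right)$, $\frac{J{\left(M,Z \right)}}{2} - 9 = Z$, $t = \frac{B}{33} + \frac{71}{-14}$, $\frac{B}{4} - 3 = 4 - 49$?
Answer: $\frac{633921725}{77} \approx 8.2328 \cdot 10^{6}$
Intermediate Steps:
$B = -168$ ($B = 12 + 4 \left(4 - 49\right) = 12 + 4 \left(-45\right) = 12 - 180 = -168$)
$t = - \frac{1565}{154}$ ($t = - \frac{168}{33} + \frac{71}{-14} = \left(-168\right) \frac{1}{33} + 71 \left(- \frac{1}{14}\right) = - \frac{56}{11} - \frac{71}{14} = - \frac{1565}{154} \approx -10.162$)
$J{\left(M,Z \right)} = 18 + 2 Z$
$j = -8232752$ ($j = 6452 \left(-1276\right) = -8232752$)
$J{\left(z{\left(14 \right)},t \right)} - j = \left(18 + 2 \left(- \frac{1565}{154}\right)\right) - -8232752 = \left(18 - \frac{1565}{77}\right) + 8232752 = - \frac{179}{77} + 8232752 = \frac{633921725}{77}$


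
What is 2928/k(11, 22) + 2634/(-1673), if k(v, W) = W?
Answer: 2420298/18403 ≈ 131.52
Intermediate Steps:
2928/k(11, 22) + 2634/(-1673) = 2928/22 + 2634/(-1673) = 2928*(1/22) + 2634*(-1/1673) = 1464/11 - 2634/1673 = 2420298/18403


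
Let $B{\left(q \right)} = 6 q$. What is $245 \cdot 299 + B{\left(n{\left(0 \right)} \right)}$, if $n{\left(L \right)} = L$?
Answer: $73255$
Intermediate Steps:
$245 \cdot 299 + B{\left(n{\left(0 \right)} \right)} = 245 \cdot 299 + 6 \cdot 0 = 73255 + 0 = 73255$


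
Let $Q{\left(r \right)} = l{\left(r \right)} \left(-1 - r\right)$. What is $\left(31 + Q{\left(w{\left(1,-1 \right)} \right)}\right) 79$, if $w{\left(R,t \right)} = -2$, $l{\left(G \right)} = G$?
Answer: $2291$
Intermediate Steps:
$Q{\left(r \right)} = r \left(-1 - r\right)$
$\left(31 + Q{\left(w{\left(1,-1 \right)} \right)}\right) 79 = \left(31 - - 2 \left(1 - 2\right)\right) 79 = \left(31 - \left(-2\right) \left(-1\right)\right) 79 = \left(31 - 2\right) 79 = 29 \cdot 79 = 2291$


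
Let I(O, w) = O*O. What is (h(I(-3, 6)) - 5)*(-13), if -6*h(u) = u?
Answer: 169/2 ≈ 84.500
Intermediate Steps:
I(O, w) = O²
h(u) = -u/6
(h(I(-3, 6)) - 5)*(-13) = (-⅙*(-3)² - 5)*(-13) = (-⅙*9 - 5)*(-13) = (-3/2 - 5)*(-13) = -13/2*(-13) = 169/2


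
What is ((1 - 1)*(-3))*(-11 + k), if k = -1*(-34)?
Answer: 0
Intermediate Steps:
k = 34
((1 - 1)*(-3))*(-11 + k) = ((1 - 1)*(-3))*(-11 + 34) = (0*(-3))*23 = 0*23 = 0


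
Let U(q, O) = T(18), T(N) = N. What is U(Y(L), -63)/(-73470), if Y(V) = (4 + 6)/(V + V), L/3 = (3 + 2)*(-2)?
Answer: -3/12245 ≈ -0.00024500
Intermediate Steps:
L = -30 (L = 3*((3 + 2)*(-2)) = 3*(5*(-2)) = 3*(-10) = -30)
Y(V) = 5/V (Y(V) = 10/((2*V)) = 10*(1/(2*V)) = 5/V)
U(q, O) = 18
U(Y(L), -63)/(-73470) = 18/(-73470) = 18*(-1/73470) = -3/12245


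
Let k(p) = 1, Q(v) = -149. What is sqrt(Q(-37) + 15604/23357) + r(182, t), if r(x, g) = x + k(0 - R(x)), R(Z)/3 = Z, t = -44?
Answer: 183 + I*sqrt(80922405273)/23357 ≈ 183.0 + 12.179*I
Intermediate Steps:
R(Z) = 3*Z
r(x, g) = 1 + x (r(x, g) = x + 1 = 1 + x)
sqrt(Q(-37) + 15604/23357) + r(182, t) = sqrt(-149 + 15604/23357) + (1 + 182) = sqrt(-149 + 15604*(1/23357)) + 183 = sqrt(-149 + 15604/23357) + 183 = sqrt(-3464589/23357) + 183 = I*sqrt(80922405273)/23357 + 183 = 183 + I*sqrt(80922405273)/23357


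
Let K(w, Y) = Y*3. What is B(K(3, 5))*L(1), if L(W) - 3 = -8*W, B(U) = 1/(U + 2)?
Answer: -5/17 ≈ -0.29412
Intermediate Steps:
K(w, Y) = 3*Y
B(U) = 1/(2 + U)
L(W) = 3 - 8*W
B(K(3, 5))*L(1) = (3 - 8*1)/(2 + 3*5) = (3 - 8)/(2 + 15) = -5/17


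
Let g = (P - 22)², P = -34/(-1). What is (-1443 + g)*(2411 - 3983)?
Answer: 2042028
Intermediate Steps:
P = 34 (P = -34*(-1) = 34)
g = 144 (g = (34 - 22)² = 12² = 144)
(-1443 + g)*(2411 - 3983) = (-1443 + 144)*(2411 - 3983) = -1299*(-1572) = 2042028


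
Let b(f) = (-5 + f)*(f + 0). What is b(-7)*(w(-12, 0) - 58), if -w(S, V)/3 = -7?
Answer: -3108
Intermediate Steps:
b(f) = f*(-5 + f) (b(f) = (-5 + f)*f = f*(-5 + f))
w(S, V) = 21 (w(S, V) = -3*(-7) = 21)
b(-7)*(w(-12, 0) - 58) = (-7*(-5 - 7))*(21 - 58) = -7*(-12)*(-37) = 84*(-37) = -3108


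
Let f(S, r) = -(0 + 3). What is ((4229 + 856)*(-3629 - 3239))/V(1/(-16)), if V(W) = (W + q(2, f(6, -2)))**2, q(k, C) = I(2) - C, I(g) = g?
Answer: -8940487680/6241 ≈ -1.4325e+6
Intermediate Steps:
f(S, r) = -3 (f(S, r) = -1*3 = -3)
q(k, C) = 2 - C
V(W) = (5 + W)**2 (V(W) = (W + (2 - 1*(-3)))**2 = (W + (2 + 3))**2 = (W + 5)**2 = (5 + W)**2)
((4229 + 856)*(-3629 - 3239))/V(1/(-16)) = ((4229 + 856)*(-3629 - 3239))/((5 + 1/(-16))**2) = (5085*(-6868))/((5 - 1/16)**2) = -34923780/((79/16)**2) = -34923780/6241/256 = -34923780*256/6241 = -8940487680/6241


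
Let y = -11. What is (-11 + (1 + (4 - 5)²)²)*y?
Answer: 77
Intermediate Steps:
(-11 + (1 + (4 - 5)²)²)*y = (-11 + (1 + (4 - 5)²)²)*(-11) = (-11 + (1 + (-1)²)²)*(-11) = (-11 + (1 + 1)²)*(-11) = (-11 + 2²)*(-11) = (-11 + 4)*(-11) = -7*(-11) = 77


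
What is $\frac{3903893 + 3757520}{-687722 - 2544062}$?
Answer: $- \frac{7661413}{3231784} \approx -2.3706$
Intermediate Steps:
$\frac{3903893 + 3757520}{-687722 - 2544062} = \frac{7661413}{-3231784} = 7661413 \left(- \frac{1}{3231784}\right) = - \frac{7661413}{3231784}$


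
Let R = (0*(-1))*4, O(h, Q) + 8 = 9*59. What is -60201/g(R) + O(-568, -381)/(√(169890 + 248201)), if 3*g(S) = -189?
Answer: 6689/7 + 523*√418091/418091 ≈ 956.38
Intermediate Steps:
O(h, Q) = 523 (O(h, Q) = -8 + 9*59 = -8 + 531 = 523)
R = 0 (R = 0*4 = 0)
g(S) = -63 (g(S) = (⅓)*(-189) = -63)
-60201/g(R) + O(-568, -381)/(√(169890 + 248201)) = -60201/(-63) + 523/(√(169890 + 248201)) = -60201*(-1/63) + 523/(√418091) = 6689/7 + 523*(√418091/418091) = 6689/7 + 523*√418091/418091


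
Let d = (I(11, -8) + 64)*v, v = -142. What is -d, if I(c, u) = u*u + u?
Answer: 17040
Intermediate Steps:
I(c, u) = u + u² (I(c, u) = u² + u = u + u²)
d = -17040 (d = (-8*(1 - 8) + 64)*(-142) = (-8*(-7) + 64)*(-142) = (56 + 64)*(-142) = 120*(-142) = -17040)
-d = -1*(-17040) = 17040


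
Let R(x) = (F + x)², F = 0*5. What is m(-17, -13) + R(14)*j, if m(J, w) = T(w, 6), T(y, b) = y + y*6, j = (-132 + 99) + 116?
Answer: 16177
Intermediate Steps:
j = 83 (j = -33 + 116 = 83)
F = 0
T(y, b) = 7*y (T(y, b) = y + 6*y = 7*y)
R(x) = x² (R(x) = (0 + x)² = x²)
m(J, w) = 7*w
m(-17, -13) + R(14)*j = 7*(-13) + 14²*83 = -91 + 196*83 = -91 + 16268 = 16177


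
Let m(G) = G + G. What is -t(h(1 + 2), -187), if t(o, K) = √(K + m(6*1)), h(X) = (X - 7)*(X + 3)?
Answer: -5*I*√7 ≈ -13.229*I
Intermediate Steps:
h(X) = (-7 + X)*(3 + X)
m(G) = 2*G
t(o, K) = √(12 + K) (t(o, K) = √(K + 2*(6*1)) = √(K + 2*6) = √(K + 12) = √(12 + K))
-t(h(1 + 2), -187) = -√(12 - 187) = -√(-175) = -5*I*√7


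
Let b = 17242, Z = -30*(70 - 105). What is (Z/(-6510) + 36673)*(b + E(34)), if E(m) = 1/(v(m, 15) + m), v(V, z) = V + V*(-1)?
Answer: 19601739073/31 ≈ 6.3231e+8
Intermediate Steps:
Z = 1050 (Z = -30*(-35) = 1050)
v(V, z) = 0 (v(V, z) = V - V = 0)
E(m) = 1/m (E(m) = 1/(0 + m) = 1/m)
(Z/(-6510) + 36673)*(b + E(34)) = (1050/(-6510) + 36673)*(17242 + 1/34) = (1050*(-1/6510) + 36673)*(17242 + 1/34) = (-5/31 + 36673)*(586229/34) = (1136858/31)*(586229/34) = 19601739073/31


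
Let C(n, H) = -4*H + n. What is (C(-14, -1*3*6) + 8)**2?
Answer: 4356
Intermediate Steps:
C(n, H) = n - 4*H
(C(-14, -1*3*6) + 8)**2 = ((-14 - 4*(-1*3)*6) + 8)**2 = ((-14 - (-12)*6) + 8)**2 = ((-14 - 4*(-18)) + 8)**2 = ((-14 + 72) + 8)**2 = (58 + 8)**2 = 66**2 = 4356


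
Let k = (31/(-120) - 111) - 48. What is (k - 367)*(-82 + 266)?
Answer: -1452473/15 ≈ -96832.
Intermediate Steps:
k = -19111/120 (k = (31*(-1/120) - 111) - 48 = (-31/120 - 111) - 48 = -13351/120 - 48 = -19111/120 ≈ -159.26)
(k - 367)*(-82 + 266) = (-19111/120 - 367)*(-82 + 266) = -63151/120*184 = -1452473/15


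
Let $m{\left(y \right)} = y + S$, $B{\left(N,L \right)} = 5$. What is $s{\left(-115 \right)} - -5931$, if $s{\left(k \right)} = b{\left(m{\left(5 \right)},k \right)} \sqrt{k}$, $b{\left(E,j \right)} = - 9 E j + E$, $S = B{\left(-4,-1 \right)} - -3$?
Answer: $5931 + 13468 i \sqrt{115} \approx 5931.0 + 1.4443 \cdot 10^{5} i$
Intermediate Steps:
$S = 8$ ($S = 5 - -3 = 5 + 3 = 8$)
$m{\left(y \right)} = 8 + y$ ($m{\left(y \right)} = y + 8 = 8 + y$)
$b{\left(E,j \right)} = E - 9 E j$ ($b{\left(E,j \right)} = - 9 E j + E = E - 9 E j$)
$s{\left(k \right)} = \sqrt{k} \left(13 - 117 k\right)$ ($s{\left(k \right)} = \left(8 + 5\right) \left(1 - 9 k\right) \sqrt{k} = 13 \left(1 - 9 k\right) \sqrt{k} = \left(13 - 117 k\right) \sqrt{k} = \sqrt{k} \left(13 - 117 k\right)$)
$s{\left(-115 \right)} - -5931 = \sqrt{-115} \left(13 - -13455\right) - -5931 = i \sqrt{115} \left(13 + 13455\right) + 5931 = i \sqrt{115} \cdot 13468 + 5931 = 13468 i \sqrt{115} + 5931 = 5931 + 13468 i \sqrt{115}$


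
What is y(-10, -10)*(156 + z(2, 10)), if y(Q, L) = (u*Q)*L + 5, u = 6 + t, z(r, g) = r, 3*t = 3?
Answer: 111390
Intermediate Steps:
t = 1 (t = (⅓)*3 = 1)
u = 7 (u = 6 + 1 = 7)
y(Q, L) = 5 + 7*L*Q (y(Q, L) = (7*Q)*L + 5 = 7*L*Q + 5 = 5 + 7*L*Q)
y(-10, -10)*(156 + z(2, 10)) = (5 + 7*(-10)*(-10))*(156 + 2) = (5 + 700)*158 = 705*158 = 111390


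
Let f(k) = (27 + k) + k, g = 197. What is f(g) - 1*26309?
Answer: -25888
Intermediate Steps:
f(k) = 27 + 2*k
f(g) - 1*26309 = (27 + 2*197) - 1*26309 = (27 + 394) - 26309 = 421 - 26309 = -25888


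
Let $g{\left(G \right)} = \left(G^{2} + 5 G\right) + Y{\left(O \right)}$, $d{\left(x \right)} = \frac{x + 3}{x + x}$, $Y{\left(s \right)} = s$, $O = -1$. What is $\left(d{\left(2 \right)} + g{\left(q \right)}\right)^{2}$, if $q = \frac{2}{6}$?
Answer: $\frac{5329}{1296} \approx 4.1119$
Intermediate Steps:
$d{\left(x \right)} = \frac{3 + x}{2 x}$
$q = \frac{1}{3}$ ($q = 2 \cdot \frac{1}{6} = \frac{1}{3} \approx 0.33333$)
$g{\left(G \right)} = -1 + G^{2} + 5 G$ ($g{\left(G \right)} = \left(G^{2} + 5 G\right) - 1 = -1 + G^{2} + 5 G$)
$\left(d{\left(2 \right)} + g{\left(q \right)}\right)^{2} = \left(\frac{3 + 2}{2 \cdot 2} + \left(-1 + \left(\frac{1}{3}\right)^{2} + 5 \cdot \frac{1}{3}\right)\right)^{2} = \left(\frac{1}{2} \cdot \frac{1}{2} \cdot 5 + \left(-1 + \frac{1}{9} + \frac{5}{3}\right)\right)^{2} = \left(\frac{5}{4} + \frac{7}{9}\right)^{2} = \left(\frac{73}{36}\right)^{2} = \frac{5329}{1296}$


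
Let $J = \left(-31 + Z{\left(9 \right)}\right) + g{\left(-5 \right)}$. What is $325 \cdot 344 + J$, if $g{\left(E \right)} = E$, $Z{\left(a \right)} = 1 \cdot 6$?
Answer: $111770$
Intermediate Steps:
$Z{\left(a \right)} = 6$
$J = -30$ ($J = \left(-31 + 6\right) - 5 = -25 - 5 = -30$)
$325 \cdot 344 + J = 325 \cdot 344 - 30 = 111800 - 30 = 111770$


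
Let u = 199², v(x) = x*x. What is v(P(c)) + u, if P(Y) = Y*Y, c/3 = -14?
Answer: 3151297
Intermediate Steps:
c = -42 (c = 3*(-14) = -42)
P(Y) = Y²
v(x) = x²
u = 39601
v(P(c)) + u = ((-42)²)² + 39601 = 1764² + 39601 = 3111696 + 39601 = 3151297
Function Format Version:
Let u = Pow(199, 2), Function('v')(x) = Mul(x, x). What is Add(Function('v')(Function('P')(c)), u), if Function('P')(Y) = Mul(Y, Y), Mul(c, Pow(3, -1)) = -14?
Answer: 3151297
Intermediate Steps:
c = -42 (c = Mul(3, -14) = -42)
Function('P')(Y) = Pow(Y, 2)
Function('v')(x) = Pow(x, 2)
u = 39601
Add(Function('v')(Function('P')(c)), u) = Add(Pow(Pow(-42, 2), 2), 39601) = Add(Pow(1764, 2), 39601) = Add(3111696, 39601) = 3151297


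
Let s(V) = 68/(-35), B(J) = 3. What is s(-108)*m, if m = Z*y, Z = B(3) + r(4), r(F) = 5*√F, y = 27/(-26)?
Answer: 918/35 ≈ 26.229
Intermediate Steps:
y = -27/26 (y = 27*(-1/26) = -27/26 ≈ -1.0385)
Z = 13 (Z = 3 + 5*√4 = 3 + 5*2 = 3 + 10 = 13)
s(V) = -68/35 (s(V) = 68*(-1/35) = -68/35)
m = -27/2 (m = 13*(-27/26) = -27/2 ≈ -13.500)
s(-108)*m = -68/35*(-27/2) = 918/35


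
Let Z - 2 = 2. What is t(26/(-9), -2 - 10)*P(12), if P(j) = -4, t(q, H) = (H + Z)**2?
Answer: -256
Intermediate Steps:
Z = 4 (Z = 2 + 2 = 4)
t(q, H) = (4 + H)**2 (t(q, H) = (H + 4)**2 = (4 + H)**2)
t(26/(-9), -2 - 10)*P(12) = (4 + (-2 - 10))**2*(-4) = (4 - 12)**2*(-4) = (-8)**2*(-4) = 64*(-4) = -256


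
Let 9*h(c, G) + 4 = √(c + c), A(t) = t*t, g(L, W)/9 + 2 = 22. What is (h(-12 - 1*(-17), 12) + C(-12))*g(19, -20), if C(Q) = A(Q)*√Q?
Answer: -80 + 20*√10 + 51840*I*√3 ≈ -16.754 + 89790.0*I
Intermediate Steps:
g(L, W) = 180 (g(L, W) = -18 + 9*22 = -18 + 198 = 180)
A(t) = t²
C(Q) = Q^(5/2) (C(Q) = Q²*√Q = Q^(5/2))
h(c, G) = -4/9 + √2*√c/9 (h(c, G) = -4/9 + √(c + c)/9 = -4/9 + √(2*c)/9 = -4/9 + (√2*√c)/9 = -4/9 + √2*√c/9)
(h(-12 - 1*(-17), 12) + C(-12))*g(19, -20) = ((-4/9 + √2*√(-12 - 1*(-17))/9) + (-12)^(5/2))*180 = ((-4/9 + √2*√(-12 + 17)/9) + 288*I*√3)*180 = ((-4/9 + √2*√5/9) + 288*I*√3)*180 = ((-4/9 + √10/9) + 288*I*√3)*180 = (-4/9 + √10/9 + 288*I*√3)*180 = -80 + 20*√10 + 51840*I*√3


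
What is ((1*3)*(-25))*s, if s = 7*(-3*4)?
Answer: 6300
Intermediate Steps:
s = -84 (s = 7*(-12) = -84)
((1*3)*(-25))*s = ((1*3)*(-25))*(-84) = (3*(-25))*(-84) = -75*(-84) = 6300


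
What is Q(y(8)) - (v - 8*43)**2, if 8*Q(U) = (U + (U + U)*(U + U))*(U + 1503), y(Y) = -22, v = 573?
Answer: 1207553/4 ≈ 3.0189e+5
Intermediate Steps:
Q(U) = (1503 + U)*(U + 4*U**2)/8 (Q(U) = ((U + (U + U)*(U + U))*(U + 1503))/8 = ((U + (2*U)*(2*U))*(1503 + U))/8 = ((U + 4*U**2)*(1503 + U))/8 = ((1503 + U)*(U + 4*U**2))/8 = (1503 + U)*(U + 4*U**2)/8)
Q(y(8)) - (v - 8*43)**2 = (1/8)*(-22)*(1503 + 4*(-22)**2 + 6013*(-22)) - (573 - 8*43)**2 = (1/8)*(-22)*(1503 + 4*484 - 132286) - (573 - 344)**2 = (1/8)*(-22)*(1503 + 1936 - 132286) - 1*229**2 = (1/8)*(-22)*(-128847) - 1*52441 = 1417317/4 - 52441 = 1207553/4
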